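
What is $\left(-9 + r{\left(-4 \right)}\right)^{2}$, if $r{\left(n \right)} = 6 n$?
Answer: $1089$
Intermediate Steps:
$\left(-9 + r{\left(-4 \right)}\right)^{2} = \left(-9 + 6 \left(-4\right)\right)^{2} = \left(-9 - 24\right)^{2} = \left(-33\right)^{2} = 1089$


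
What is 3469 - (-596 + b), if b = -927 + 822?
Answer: 4170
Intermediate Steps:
b = -105
3469 - (-596 + b) = 3469 - (-596 - 105) = 3469 - 1*(-701) = 3469 + 701 = 4170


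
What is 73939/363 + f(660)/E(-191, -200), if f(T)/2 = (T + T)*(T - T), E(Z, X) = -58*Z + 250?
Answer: 73939/363 ≈ 203.69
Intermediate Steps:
E(Z, X) = 250 - 58*Z
f(T) = 0 (f(T) = 2*((T + T)*(T - T)) = 2*((2*T)*0) = 2*0 = 0)
73939/363 + f(660)/E(-191, -200) = 73939/363 + 0/(250 - 58*(-191)) = 73939*(1/363) + 0/(250 + 11078) = 73939/363 + 0/11328 = 73939/363 + 0*(1/11328) = 73939/363 + 0 = 73939/363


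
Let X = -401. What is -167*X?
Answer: 66967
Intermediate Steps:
-167*X = -167*(-401) = 66967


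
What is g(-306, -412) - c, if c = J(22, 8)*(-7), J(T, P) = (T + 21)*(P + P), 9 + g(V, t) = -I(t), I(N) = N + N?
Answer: 5631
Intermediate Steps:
I(N) = 2*N
g(V, t) = -9 - 2*t
J(T, P) = 2*P*(21 + T) (J(T, P) = (21 + T)*(2*P) = 2*P*(21 + T))
c = -4816 (c = (2*8*(21 + 22))*(-7) = (2*8*43)*(-7) = 688*(-7) = -4816)
g(-306, -412) - c = (-9 - 2*(-412)) - 1*(-4816) = (-9 + 824) + 4816 = 815 + 4816 = 5631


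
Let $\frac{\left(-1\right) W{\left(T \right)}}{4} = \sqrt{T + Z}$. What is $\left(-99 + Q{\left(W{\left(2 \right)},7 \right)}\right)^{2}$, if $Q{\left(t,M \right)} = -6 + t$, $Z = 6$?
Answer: $11153 + 1680 \sqrt{2} \approx 13529.0$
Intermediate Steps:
$W{\left(T \right)} = - 4 \sqrt{6 + T}$ ($W{\left(T \right)} = - 4 \sqrt{T + 6} = - 4 \sqrt{6 + T}$)
$\left(-99 + Q{\left(W{\left(2 \right)},7 \right)}\right)^{2} = \left(-99 - \left(6 + 4 \sqrt{6 + 2}\right)\right)^{2} = \left(-99 - \left(6 + 4 \sqrt{8}\right)\right)^{2} = \left(-99 - \left(6 + 4 \cdot 2 \sqrt{2}\right)\right)^{2} = \left(-99 - \left(6 + 8 \sqrt{2}\right)\right)^{2} = \left(-105 - 8 \sqrt{2}\right)^{2}$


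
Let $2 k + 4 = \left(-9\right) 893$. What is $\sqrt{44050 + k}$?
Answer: $\frac{\sqrt{160118}}{2} \approx 200.07$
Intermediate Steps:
$k = - \frac{8041}{2}$ ($k = -2 + \frac{\left(-9\right) 893}{2} = -2 + \frac{1}{2} \left(-8037\right) = -2 - \frac{8037}{2} = - \frac{8041}{2} \approx -4020.5$)
$\sqrt{44050 + k} = \sqrt{44050 - \frac{8041}{2}} = \sqrt{\frac{80059}{2}} = \frac{\sqrt{160118}}{2}$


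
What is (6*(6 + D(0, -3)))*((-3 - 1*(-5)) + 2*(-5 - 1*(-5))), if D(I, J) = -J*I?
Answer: 72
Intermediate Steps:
D(I, J) = -I*J
(6*(6 + D(0, -3)))*((-3 - 1*(-5)) + 2*(-5 - 1*(-5))) = (6*(6 - 1*0*(-3)))*((-3 - 1*(-5)) + 2*(-5 - 1*(-5))) = (6*(6 + 0))*((-3 + 5) + 2*(-5 + 5)) = (6*6)*(2 + 2*0) = 36*(2 + 0) = 36*2 = 72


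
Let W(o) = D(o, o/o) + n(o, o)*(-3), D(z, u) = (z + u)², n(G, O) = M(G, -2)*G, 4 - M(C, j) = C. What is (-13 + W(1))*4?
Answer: -72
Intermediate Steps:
M(C, j) = 4 - C
n(G, O) = G*(4 - G) (n(G, O) = (4 - G)*G = G*(4 - G))
D(z, u) = (u + z)²
W(o) = (1 + o)² - 3*o*(4 - o) (W(o) = (o/o + o)² + (o*(4 - o))*(-3) = (1 + o)² - 3*o*(4 - o))
(-13 + W(1))*4 = (-13 + (1 - 10*1 + 4*1²))*4 = (-13 + (1 - 10 + 4*1))*4 = (-13 + (1 - 10 + 4))*4 = (-13 - 5)*4 = -18*4 = -72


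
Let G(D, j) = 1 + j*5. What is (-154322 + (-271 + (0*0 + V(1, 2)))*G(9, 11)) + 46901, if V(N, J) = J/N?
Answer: -122485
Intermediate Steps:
G(D, j) = 1 + 5*j
(-154322 + (-271 + (0*0 + V(1, 2)))*G(9, 11)) + 46901 = (-154322 + (-271 + (0*0 + 2/1))*(1 + 5*11)) + 46901 = (-154322 + (-271 + (0 + 2*1))*(1 + 55)) + 46901 = (-154322 + (-271 + (0 + 2))*56) + 46901 = (-154322 + (-271 + 2)*56) + 46901 = (-154322 - 269*56) + 46901 = (-154322 - 15064) + 46901 = -169386 + 46901 = -122485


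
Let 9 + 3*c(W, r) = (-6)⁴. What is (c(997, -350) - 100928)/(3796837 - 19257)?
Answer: -100499/3777580 ≈ -0.026604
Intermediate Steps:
c(W, r) = 429 (c(W, r) = -3 + (⅓)*(-6)⁴ = -3 + (⅓)*1296 = -3 + 432 = 429)
(c(997, -350) - 100928)/(3796837 - 19257) = (429 - 100928)/(3796837 - 19257) = -100499/3777580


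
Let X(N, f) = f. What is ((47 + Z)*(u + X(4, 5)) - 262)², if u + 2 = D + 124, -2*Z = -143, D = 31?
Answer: 340808521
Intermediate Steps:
Z = 143/2 (Z = -½*(-143) = 143/2 ≈ 71.500)
u = 153 (u = -2 + (31 + 124) = -2 + 155 = 153)
((47 + Z)*(u + X(4, 5)) - 262)² = ((47 + 143/2)*(153 + 5) - 262)² = ((237/2)*158 - 262)² = (18723 - 262)² = 18461² = 340808521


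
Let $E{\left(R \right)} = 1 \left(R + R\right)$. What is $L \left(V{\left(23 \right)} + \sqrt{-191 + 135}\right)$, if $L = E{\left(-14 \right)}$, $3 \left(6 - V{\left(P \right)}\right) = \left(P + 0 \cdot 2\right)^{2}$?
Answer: $\frac{14308}{3} - 56 i \sqrt{14} \approx 4769.3 - 209.53 i$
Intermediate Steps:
$E{\left(R \right)} = 2 R$ ($E{\left(R \right)} = 1 \cdot 2 R = 2 R$)
$V{\left(P \right)} = 6 - \frac{P^{2}}{3}$ ($V{\left(P \right)} = 6 - \frac{\left(P + 0 \cdot 2\right)^{2}}{3} = 6 - \frac{\left(P + 0\right)^{2}}{3} = 6 - \frac{P^{2}}{3}$)
$L = -28$ ($L = 2 \left(-14\right) = -28$)
$L \left(V{\left(23 \right)} + \sqrt{-191 + 135}\right) = - 28 \left(\left(6 - \frac{23^{2}}{3}\right) + \sqrt{-191 + 135}\right) = - 28 \left(\left(6 - \frac{529}{3}\right) + \sqrt{-56}\right) = - 28 \left(\left(6 - \frac{529}{3}\right) + 2 i \sqrt{14}\right) = - 28 \left(- \frac{511}{3} + 2 i \sqrt{14}\right) = \frac{14308}{3} - 56 i \sqrt{14}$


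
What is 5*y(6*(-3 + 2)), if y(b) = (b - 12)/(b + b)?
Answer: 15/2 ≈ 7.5000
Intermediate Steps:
y(b) = (-12 + b)/(2*b) (y(b) = (-12 + b)/((2*b)) = (-12 + b)*(1/(2*b)) = (-12 + b)/(2*b))
5*y(6*(-3 + 2)) = 5*((-12 + 6*(-3 + 2))/(2*((6*(-3 + 2))))) = 5*((-12 + 6*(-1))/(2*((6*(-1))))) = 5*((½)*(-12 - 6)/(-6)) = 5*((½)*(-⅙)*(-18)) = 5*(3/2) = 15/2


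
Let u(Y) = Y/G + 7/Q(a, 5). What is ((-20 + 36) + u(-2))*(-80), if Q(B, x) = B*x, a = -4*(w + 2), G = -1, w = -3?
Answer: -1468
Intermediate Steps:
a = 4 (a = -4*(-3 + 2) = -4*(-1) = 4)
u(Y) = 7/20 - Y (u(Y) = Y/(-1) + 7/((4*5)) = Y*(-1) + 7/20 = -Y + 7*(1/20) = -Y + 7/20 = 7/20 - Y)
((-20 + 36) + u(-2))*(-80) = ((-20 + 36) + (7/20 - 1*(-2)))*(-80) = (16 + (7/20 + 2))*(-80) = (16 + 47/20)*(-80) = (367/20)*(-80) = -1468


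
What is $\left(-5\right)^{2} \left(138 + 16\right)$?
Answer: $3850$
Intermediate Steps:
$\left(-5\right)^{2} \left(138 + 16\right) = 25 \cdot 154 = 3850$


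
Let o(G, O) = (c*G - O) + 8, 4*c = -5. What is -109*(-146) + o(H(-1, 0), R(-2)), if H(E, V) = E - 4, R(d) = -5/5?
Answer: 63717/4 ≈ 15929.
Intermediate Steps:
R(d) = -1 (R(d) = -5*⅕ = -1)
c = -5/4 (c = (¼)*(-5) = -5/4 ≈ -1.2500)
H(E, V) = -4 + E
o(G, O) = 8 - O - 5*G/4 (o(G, O) = (-5*G/4 - O) + 8 = (-O - 5*G/4) + 8 = 8 - O - 5*G/4)
-109*(-146) + o(H(-1, 0), R(-2)) = -109*(-146) + (8 - 1*(-1) - 5*(-4 - 1)/4) = 15914 + (8 + 1 - 5/4*(-5)) = 15914 + (8 + 1 + 25/4) = 15914 + 61/4 = 63717/4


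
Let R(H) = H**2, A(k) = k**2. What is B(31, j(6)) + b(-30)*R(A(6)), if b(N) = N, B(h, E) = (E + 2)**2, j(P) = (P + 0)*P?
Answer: -37436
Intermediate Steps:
j(P) = P**2 (j(P) = P*P = P**2)
B(h, E) = (2 + E)**2
B(31, j(6)) + b(-30)*R(A(6)) = (2 + 6**2)**2 - 30*(6**2)**2 = (2 + 36)**2 - 30*36**2 = 38**2 - 30*1296 = 1444 - 38880 = -37436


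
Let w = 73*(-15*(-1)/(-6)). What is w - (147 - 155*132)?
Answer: 40261/2 ≈ 20131.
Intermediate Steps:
w = -365/2 (w = 73*(15*(-⅙)) = 73*(-5/2) = -365/2 ≈ -182.50)
w - (147 - 155*132) = -365/2 - (147 - 155*132) = -365/2 - (147 - 20460) = -365/2 - 1*(-20313) = -365/2 + 20313 = 40261/2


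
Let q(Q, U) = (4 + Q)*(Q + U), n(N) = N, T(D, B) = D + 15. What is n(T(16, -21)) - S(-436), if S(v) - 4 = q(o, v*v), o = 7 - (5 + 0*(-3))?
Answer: -1140561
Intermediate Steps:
T(D, B) = 15 + D
o = 2 (o = 7 - (5 + 0) = 7 - 1*5 = 7 - 5 = 2)
S(v) = 16 + 6*v**2 (S(v) = 4 + (2**2 + 4*2 + 4*(v*v) + 2*(v*v)) = 4 + (4 + 8 + 4*v**2 + 2*v**2) = 4 + (12 + 6*v**2) = 16 + 6*v**2)
n(T(16, -21)) - S(-436) = (15 + 16) - (16 + 6*(-436)**2) = 31 - (16 + 6*190096) = 31 - (16 + 1140576) = 31 - 1*1140592 = 31 - 1140592 = -1140561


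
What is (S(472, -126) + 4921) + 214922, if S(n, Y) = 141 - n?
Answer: 219512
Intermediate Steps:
(S(472, -126) + 4921) + 214922 = ((141 - 1*472) + 4921) + 214922 = ((141 - 472) + 4921) + 214922 = (-331 + 4921) + 214922 = 4590 + 214922 = 219512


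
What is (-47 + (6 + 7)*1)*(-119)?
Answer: 4046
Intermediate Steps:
(-47 + (6 + 7)*1)*(-119) = (-47 + 13*1)*(-119) = (-47 + 13)*(-119) = -34*(-119) = 4046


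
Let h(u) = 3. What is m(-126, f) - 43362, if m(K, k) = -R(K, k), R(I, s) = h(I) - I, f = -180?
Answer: -43491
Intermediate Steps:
R(I, s) = 3 - I
m(K, k) = -3 + K (m(K, k) = -(3 - K) = -3 + K)
m(-126, f) - 43362 = (-3 - 126) - 43362 = -129 - 43362 = -43491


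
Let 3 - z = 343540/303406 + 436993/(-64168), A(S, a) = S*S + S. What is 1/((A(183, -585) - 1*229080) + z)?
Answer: -9734478104/1902110422900401 ≈ -5.1177e-6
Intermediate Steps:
A(S, a) = S + S² (A(S, a) = S² + S = S + S²)
z = 84474446031/9734478104 (z = 3 - (343540/303406 + 436993/(-64168)) = 3 - (343540*(1/303406) + 436993*(-1/64168)) = 3 - (171770/151703 - 436993/64168) = 3 - 1*(-55271011719/9734478104) = 3 + 55271011719/9734478104 = 84474446031/9734478104 ≈ 8.6779)
1/((A(183, -585) - 1*229080) + z) = 1/((183*(1 + 183) - 1*229080) + 84474446031/9734478104) = 1/((183*184 - 229080) + 84474446031/9734478104) = 1/((33672 - 229080) + 84474446031/9734478104) = 1/(-195408 + 84474446031/9734478104) = 1/(-1902110422900401/9734478104) = -9734478104/1902110422900401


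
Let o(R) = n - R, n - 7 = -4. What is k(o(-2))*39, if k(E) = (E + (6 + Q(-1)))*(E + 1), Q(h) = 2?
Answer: 3042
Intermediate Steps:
n = 3 (n = 7 - 4 = 3)
o(R) = 3 - R
k(E) = (1 + E)*(8 + E) (k(E) = (E + (6 + 2))*(E + 1) = (E + 8)*(1 + E) = (8 + E)*(1 + E) = (1 + E)*(8 + E))
k(o(-2))*39 = (8 + (3 - 1*(-2))² + 9*(3 - 1*(-2)))*39 = (8 + (3 + 2)² + 9*(3 + 2))*39 = (8 + 5² + 9*5)*39 = (8 + 25 + 45)*39 = 78*39 = 3042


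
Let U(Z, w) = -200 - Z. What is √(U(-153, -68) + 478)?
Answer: √431 ≈ 20.761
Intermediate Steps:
√(U(-153, -68) + 478) = √((-200 - 1*(-153)) + 478) = √((-200 + 153) + 478) = √(-47 + 478) = √431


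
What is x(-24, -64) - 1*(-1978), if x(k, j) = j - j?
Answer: 1978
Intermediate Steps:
x(k, j) = 0
x(-24, -64) - 1*(-1978) = 0 - 1*(-1978) = 0 + 1978 = 1978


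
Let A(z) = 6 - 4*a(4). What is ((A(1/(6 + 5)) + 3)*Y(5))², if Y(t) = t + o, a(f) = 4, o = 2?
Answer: 2401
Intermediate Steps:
A(z) = -10 (A(z) = 6 - 4*4 = 6 - 16 = -10)
Y(t) = 2 + t (Y(t) = t + 2 = 2 + t)
((A(1/(6 + 5)) + 3)*Y(5))² = ((-10 + 3)*(2 + 5))² = (-7*7)² = (-49)² = 2401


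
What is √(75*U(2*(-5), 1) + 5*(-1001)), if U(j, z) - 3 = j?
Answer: I*√5530 ≈ 74.364*I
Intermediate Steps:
U(j, z) = 3 + j
√(75*U(2*(-5), 1) + 5*(-1001)) = √(75*(3 + 2*(-5)) + 5*(-1001)) = √(75*(3 - 10) - 5005) = √(75*(-7) - 5005) = √(-525 - 5005) = √(-5530) = I*√5530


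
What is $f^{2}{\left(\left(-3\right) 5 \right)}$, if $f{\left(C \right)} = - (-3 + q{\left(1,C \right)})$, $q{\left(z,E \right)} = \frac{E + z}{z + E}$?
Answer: $4$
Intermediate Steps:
$q{\left(z,E \right)} = 1$ ($q{\left(z,E \right)} = \frac{E + z}{E + z} = 1$)
$f{\left(C \right)} = 2$ ($f{\left(C \right)} = - (-3 + 1) = \left(-1\right) \left(-2\right) = 2$)
$f^{2}{\left(\left(-3\right) 5 \right)} = 2^{2} = 4$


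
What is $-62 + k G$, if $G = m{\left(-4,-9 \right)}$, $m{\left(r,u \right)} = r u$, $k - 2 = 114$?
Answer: $4114$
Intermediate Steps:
$k = 116$ ($k = 2 + 114 = 116$)
$G = 36$ ($G = \left(-4\right) \left(-9\right) = 36$)
$-62 + k G = -62 + 116 \cdot 36 = -62 + 4176 = 4114$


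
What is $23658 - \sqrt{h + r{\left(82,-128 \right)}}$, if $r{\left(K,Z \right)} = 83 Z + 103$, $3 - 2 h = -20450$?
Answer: $23658 - \frac{i \sqrt{1178}}{2} \approx 23658.0 - 17.161 i$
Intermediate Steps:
$h = \frac{20453}{2}$ ($h = \frac{3}{2} - -10225 = \frac{3}{2} + 10225 = \frac{20453}{2} \approx 10227.0$)
$r{\left(K,Z \right)} = 103 + 83 Z$
$23658 - \sqrt{h + r{\left(82,-128 \right)}} = 23658 - \sqrt{\frac{20453}{2} + \left(103 + 83 \left(-128\right)\right)} = 23658 - \sqrt{\frac{20453}{2} + \left(103 - 10624\right)} = 23658 - \sqrt{\frac{20453}{2} - 10521} = 23658 - \sqrt{- \frac{589}{2}} = 23658 - \frac{i \sqrt{1178}}{2}$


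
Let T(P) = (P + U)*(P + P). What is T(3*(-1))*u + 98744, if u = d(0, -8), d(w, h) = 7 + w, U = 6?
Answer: 98618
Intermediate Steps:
u = 7 (u = 7 + 0 = 7)
T(P) = 2*P*(6 + P) (T(P) = (P + 6)*(P + P) = (6 + P)*(2*P) = 2*P*(6 + P))
T(3*(-1))*u + 98744 = (2*(3*(-1))*(6 + 3*(-1)))*7 + 98744 = (2*(-3)*(6 - 3))*7 + 98744 = (2*(-3)*3)*7 + 98744 = -18*7 + 98744 = -126 + 98744 = 98618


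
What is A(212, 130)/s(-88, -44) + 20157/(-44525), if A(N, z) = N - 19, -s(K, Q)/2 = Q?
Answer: 6819509/3918200 ≈ 1.7405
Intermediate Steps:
s(K, Q) = -2*Q
A(N, z) = -19 + N
A(212, 130)/s(-88, -44) + 20157/(-44525) = (-19 + 212)/((-2*(-44))) + 20157/(-44525) = 193/88 + 20157*(-1/44525) = 193*(1/88) - 20157/44525 = 193/88 - 20157/44525 = 6819509/3918200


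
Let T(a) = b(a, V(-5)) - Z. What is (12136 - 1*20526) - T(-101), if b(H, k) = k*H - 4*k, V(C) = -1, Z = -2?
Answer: -8497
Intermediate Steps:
b(H, k) = -4*k + H*k (b(H, k) = H*k - 4*k = -4*k + H*k)
T(a) = 6 - a (T(a) = -(-4 + a) - 1*(-2) = (4 - a) + 2 = 6 - a)
(12136 - 1*20526) - T(-101) = (12136 - 1*20526) - (6 - 1*(-101)) = (12136 - 20526) - (6 + 101) = -8390 - 1*107 = -8390 - 107 = -8497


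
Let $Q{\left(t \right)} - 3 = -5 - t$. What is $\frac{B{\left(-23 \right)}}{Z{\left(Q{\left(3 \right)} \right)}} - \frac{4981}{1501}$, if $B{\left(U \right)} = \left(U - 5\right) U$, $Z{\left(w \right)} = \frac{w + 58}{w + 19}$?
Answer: $\frac{13269023}{79553} \approx 166.79$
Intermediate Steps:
$Q{\left(t \right)} = -2 - t$ ($Q{\left(t \right)} = 3 - \left(5 + t\right) = -2 - t$)
$Z{\left(w \right)} = \frac{58 + w}{19 + w}$
$B{\left(U \right)} = U \left(-5 + U\right)$ ($B{\left(U \right)} = \left(-5 + U\right) U = U \left(-5 + U\right)$)
$\frac{B{\left(-23 \right)}}{Z{\left(Q{\left(3 \right)} \right)}} - \frac{4981}{1501} = \frac{\left(-23\right) \left(-5 - 23\right)}{\frac{1}{19 - 5} \left(58 - 5\right)} - \frac{4981}{1501} = \frac{\left(-23\right) \left(-28\right)}{\frac{1}{19 - 5} \left(58 - 5\right)} - \frac{4981}{1501} = \frac{644}{\frac{1}{19 - 5} \left(58 - 5\right)} - \frac{4981}{1501} = \frac{644}{\frac{1}{14} \cdot 53} - \frac{4981}{1501} = \frac{644}{\frac{53}{14}} - \frac{4981}{1501} = 644 \cdot \frac{14}{53} - \frac{4981}{1501} = \frac{9016}{53} - \frac{4981}{1501} = \frac{13269023}{79553}$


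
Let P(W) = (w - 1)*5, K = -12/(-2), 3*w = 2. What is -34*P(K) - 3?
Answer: 161/3 ≈ 53.667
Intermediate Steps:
w = ⅔ (w = (⅓)*2 = ⅔ ≈ 0.66667)
K = 6 (K = -12*(-½) = 6)
P(W) = -5/3 (P(W) = (⅔ - 1)*5 = -⅓*5 = -5/3)
-34*P(K) - 3 = -34*(-5/3) - 3 = 170/3 - 3 = 161/3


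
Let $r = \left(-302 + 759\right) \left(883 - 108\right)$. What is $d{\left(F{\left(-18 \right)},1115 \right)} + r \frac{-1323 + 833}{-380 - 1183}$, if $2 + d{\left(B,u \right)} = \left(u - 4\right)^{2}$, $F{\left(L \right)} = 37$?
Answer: $\frac{2102786347}{1563} \approx 1.3454 \cdot 10^{6}$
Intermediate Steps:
$d{\left(B,u \right)} = -2 + \left(-4 + u\right)^{2}$ ($d{\left(B,u \right)} = -2 + \left(u - 4\right)^{2} = -2 + \left(-4 + u\right)^{2}$)
$r = 354175$ ($r = 457 \cdot 775 = 354175$)
$d{\left(F{\left(-18 \right)},1115 \right)} + r \frac{-1323 + 833}{-380 - 1183} = \left(-2 + \left(-4 + 1115\right)^{2}\right) + 354175 \frac{-1323 + 833}{-380 - 1183} = \left(-2 + 1111^{2}\right) + 354175 \left(- \frac{490}{-1563}\right) = \left(-2 + 1234321\right) + 354175 \left(\left(-490\right) \left(- \frac{1}{1563}\right)\right) = 1234319 + 354175 \cdot \frac{490}{1563} = 1234319 + \frac{173545750}{1563} = \frac{2102786347}{1563}$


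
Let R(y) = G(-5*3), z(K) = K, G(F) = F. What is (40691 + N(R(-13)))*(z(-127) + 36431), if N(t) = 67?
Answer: 1479678432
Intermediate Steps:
R(y) = -15 (R(y) = -5*3 = -15)
(40691 + N(R(-13)))*(z(-127) + 36431) = (40691 + 67)*(-127 + 36431) = 40758*36304 = 1479678432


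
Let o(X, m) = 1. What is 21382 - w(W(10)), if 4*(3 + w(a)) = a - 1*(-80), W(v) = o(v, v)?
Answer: 85459/4 ≈ 21365.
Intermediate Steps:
W(v) = 1
w(a) = 17 + a/4 (w(a) = -3 + (a - 1*(-80))/4 = -3 + (a + 80)/4 = -3 + (80 + a)/4 = -3 + (20 + a/4) = 17 + a/4)
21382 - w(W(10)) = 21382 - (17 + (¼)*1) = 21382 - (17 + ¼) = 21382 - 1*69/4 = 21382 - 69/4 = 85459/4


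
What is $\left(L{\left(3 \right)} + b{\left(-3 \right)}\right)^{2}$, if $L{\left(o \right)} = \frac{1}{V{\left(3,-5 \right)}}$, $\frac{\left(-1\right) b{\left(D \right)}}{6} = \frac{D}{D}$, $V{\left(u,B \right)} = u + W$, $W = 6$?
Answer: $\frac{2809}{81} \approx 34.679$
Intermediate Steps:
$V{\left(u,B \right)} = 6 + u$ ($V{\left(u,B \right)} = u + 6 = 6 + u$)
$b{\left(D \right)} = -6$ ($b{\left(D \right)} = - 6 \frac{D}{D} = \left(-6\right) 1 = -6$)
$L{\left(o \right)} = \frac{1}{9}$ ($L{\left(o \right)} = \frac{1}{6 + 3} = \frac{1}{9}$)
$\left(L{\left(3 \right)} + b{\left(-3 \right)}\right)^{2} = \left(\frac{1}{9} - 6\right)^{2} = \left(- \frac{53}{9}\right)^{2} = \frac{2809}{81}$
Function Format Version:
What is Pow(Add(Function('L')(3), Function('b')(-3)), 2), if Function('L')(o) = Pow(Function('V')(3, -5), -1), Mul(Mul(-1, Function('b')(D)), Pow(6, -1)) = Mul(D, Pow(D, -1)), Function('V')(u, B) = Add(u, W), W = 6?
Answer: Rational(2809, 81) ≈ 34.679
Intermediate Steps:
Function('V')(u, B) = Add(6, u) (Function('V')(u, B) = Add(u, 6) = Add(6, u))
Function('b')(D) = -6 (Function('b')(D) = Mul(-6, Mul(D, Pow(D, -1))) = Mul(-6, 1) = -6)
Function('L')(o) = Rational(1, 9) (Function('L')(o) = Pow(Add(6, 3), -1) = Pow(9, -1) = Rational(1, 9))
Pow(Add(Function('L')(3), Function('b')(-3)), 2) = Pow(Add(Rational(1, 9), -6), 2) = Pow(Rational(-53, 9), 2) = Rational(2809, 81)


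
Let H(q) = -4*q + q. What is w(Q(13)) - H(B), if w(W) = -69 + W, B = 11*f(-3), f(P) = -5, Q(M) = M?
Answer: -221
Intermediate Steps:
B = -55 (B = 11*(-5) = -55)
H(q) = -3*q
w(Q(13)) - H(B) = (-69 + 13) - (-3)*(-55) = -56 - 1*165 = -56 - 165 = -221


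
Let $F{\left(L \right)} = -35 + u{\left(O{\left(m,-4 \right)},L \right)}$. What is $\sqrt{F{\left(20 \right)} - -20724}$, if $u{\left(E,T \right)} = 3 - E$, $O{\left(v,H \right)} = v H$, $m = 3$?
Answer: $4 \sqrt{1294} \approx 143.89$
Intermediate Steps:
$O{\left(v,H \right)} = H v$
$F{\left(L \right)} = -20$ ($F{\left(L \right)} = -35 - \left(-3 - 12\right) = -35 + \left(3 - -12\right) = -35 + \left(3 + 12\right) = -35 + 15 = -20$)
$\sqrt{F{\left(20 \right)} - -20724} = \sqrt{-20 - -20724} = \sqrt{-20 + 20724} = \sqrt{20704} = 4 \sqrt{1294}$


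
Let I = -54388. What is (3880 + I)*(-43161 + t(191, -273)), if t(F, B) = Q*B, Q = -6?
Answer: 2097243684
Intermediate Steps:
t(F, B) = -6*B
(3880 + I)*(-43161 + t(191, -273)) = (3880 - 54388)*(-43161 - 6*(-273)) = -50508*(-43161 + 1638) = -50508*(-41523) = 2097243684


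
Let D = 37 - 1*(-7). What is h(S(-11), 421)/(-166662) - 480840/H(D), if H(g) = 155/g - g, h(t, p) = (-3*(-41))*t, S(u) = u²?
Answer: 1175344920299/98941674 ≈ 11879.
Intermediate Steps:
h(t, p) = 123*t
D = 44 (D = 37 + 7 = 44)
H(g) = -g + 155/g
h(S(-11), 421)/(-166662) - 480840/H(D) = (123*(-11)²)/(-166662) - 480840/(-1*44 + 155/44) = (123*121)*(-1/166662) - 480840/(-44 + 155*(1/44)) = 14883*(-1/166662) - 480840/(-44 + 155/44) = -4961/55554 - 480840/(-1781/44) = -4961/55554 - 480840*(-44/1781) = -4961/55554 + 21156960/1781 = 1175344920299/98941674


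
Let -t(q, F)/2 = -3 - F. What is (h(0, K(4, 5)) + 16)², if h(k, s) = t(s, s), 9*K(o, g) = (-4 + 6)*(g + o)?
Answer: 676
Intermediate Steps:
K(o, g) = 2*g/9 + 2*o/9 (K(o, g) = ((-4 + 6)*(g + o))/9 = (2*(g + o))/9 = (2*g + 2*o)/9 = 2*g/9 + 2*o/9)
t(q, F) = 6 + 2*F (t(q, F) = -2*(-3 - F) = 6 + 2*F)
h(k, s) = 6 + 2*s
(h(0, K(4, 5)) + 16)² = ((6 + 2*((2/9)*5 + (2/9)*4)) + 16)² = ((6 + 2*(10/9 + 8/9)) + 16)² = ((6 + 2*2) + 16)² = ((6 + 4) + 16)² = (10 + 16)² = 26² = 676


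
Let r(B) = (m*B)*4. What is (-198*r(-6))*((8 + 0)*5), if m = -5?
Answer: -950400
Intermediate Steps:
r(B) = -20*B (r(B) = -5*B*4 = -20*B)
(-198*r(-6))*((8 + 0)*5) = (-(-3960)*(-6))*((8 + 0)*5) = (-198*120)*(8*5) = -23760*40 = -950400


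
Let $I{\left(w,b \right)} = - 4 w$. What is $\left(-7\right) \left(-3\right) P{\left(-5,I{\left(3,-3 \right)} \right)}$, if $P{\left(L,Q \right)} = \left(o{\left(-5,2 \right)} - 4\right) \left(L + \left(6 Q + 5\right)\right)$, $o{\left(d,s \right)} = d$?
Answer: $13608$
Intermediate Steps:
$P{\left(L,Q \right)} = -45 - 54 Q - 9 L$ ($P{\left(L,Q \right)} = \left(-5 - 4\right) \left(L + \left(6 Q + 5\right)\right) = - 9 \left(L + \left(5 + 6 Q\right)\right) = - 9 \left(5 + L + 6 Q\right) = -45 - 54 Q - 9 L$)
$\left(-7\right) \left(-3\right) P{\left(-5,I{\left(3,-3 \right)} \right)} = \left(-7\right) \left(-3\right) \left(-45 - 54 \left(\left(-4\right) 3\right) - -45\right) = 21 \left(-45 - -648 + 45\right) = 21 \left(-45 + 648 + 45\right) = 21 \cdot 648 = 13608$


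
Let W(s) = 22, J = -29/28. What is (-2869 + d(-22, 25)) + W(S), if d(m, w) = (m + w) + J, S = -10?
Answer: -79661/28 ≈ -2845.0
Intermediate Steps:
J = -29/28 (J = -29*1/28 = -29/28 ≈ -1.0357)
d(m, w) = -29/28 + m + w (d(m, w) = (m + w) - 29/28 = -29/28 + m + w)
(-2869 + d(-22, 25)) + W(S) = (-2869 + (-29/28 - 22 + 25)) + 22 = (-2869 + 55/28) + 22 = -80277/28 + 22 = -79661/28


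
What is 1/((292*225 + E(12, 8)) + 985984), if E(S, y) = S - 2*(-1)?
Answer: 1/1051698 ≈ 9.5084e-7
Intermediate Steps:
E(S, y) = 2 + S (E(S, y) = S + 2 = 2 + S)
1/((292*225 + E(12, 8)) + 985984) = 1/((292*225 + (2 + 12)) + 985984) = 1/((65700 + 14) + 985984) = 1/(65714 + 985984) = 1/1051698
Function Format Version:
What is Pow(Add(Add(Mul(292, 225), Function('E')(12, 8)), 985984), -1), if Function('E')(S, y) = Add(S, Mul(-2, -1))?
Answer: Rational(1, 1051698) ≈ 9.5084e-7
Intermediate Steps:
Function('E')(S, y) = Add(2, S) (Function('E')(S, y) = Add(S, 2) = Add(2, S))
Pow(Add(Add(Mul(292, 225), Function('E')(12, 8)), 985984), -1) = Pow(Add(Add(Mul(292, 225), Add(2, 12)), 985984), -1) = Pow(Add(Add(65700, 14), 985984), -1) = Pow(Add(65714, 985984), -1) = Pow(1051698, -1) = Rational(1, 1051698)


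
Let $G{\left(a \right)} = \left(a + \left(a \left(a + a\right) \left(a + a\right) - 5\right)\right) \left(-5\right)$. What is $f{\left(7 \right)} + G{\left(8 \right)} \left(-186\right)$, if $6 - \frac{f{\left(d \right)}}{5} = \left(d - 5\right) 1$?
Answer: $1907450$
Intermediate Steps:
$f{\left(d \right)} = 55 - 5 d$ ($f{\left(d \right)} = 30 - 5 \left(d - 5\right) 1 = 30 - 5 \left(-5 + d\right) 1 = 30 - 5 \left(-5 + d\right) = 30 - \left(-25 + 5 d\right) = 55 - 5 d$)
$G{\left(a \right)} = 25 - 20 a^{3} - 5 a$ ($G{\left(a \right)} = \left(a + \left(a 2 a 2 a - 5\right)\right) \left(-5\right) = \left(a + \left(a 4 a^{2} - 5\right)\right) \left(-5\right) = \left(a + \left(4 a^{3} - 5\right)\right) \left(-5\right) = \left(a + \left(-5 + 4 a^{3}\right)\right) \left(-5\right) = \left(-5 + a + 4 a^{3}\right) \left(-5\right) = 25 - 20 a^{3} - 5 a$)
$f{\left(7 \right)} + G{\left(8 \right)} \left(-186\right) = \left(55 - 35\right) + \left(25 - 20 \cdot 8^{3} - 40\right) \left(-186\right) = \left(55 - 35\right) + \left(25 - 10240 - 40\right) \left(-186\right) = 20 + \left(25 - 10240 - 40\right) \left(-186\right) = 20 - -1907430 = 20 + 1907430 = 1907450$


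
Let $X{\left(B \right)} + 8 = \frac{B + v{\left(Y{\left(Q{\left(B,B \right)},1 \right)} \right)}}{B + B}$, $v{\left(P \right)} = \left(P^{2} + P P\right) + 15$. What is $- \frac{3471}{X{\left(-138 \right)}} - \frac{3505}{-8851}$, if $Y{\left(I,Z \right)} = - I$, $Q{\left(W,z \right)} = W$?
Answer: $\frac{2873342987}{118523741} \approx 24.243$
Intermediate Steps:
$v{\left(P \right)} = 15 + 2 P^{2}$ ($v{\left(P \right)} = \left(P^{2} + P^{2}\right) + 15 = 2 P^{2} + 15 = 15 + 2 P^{2}$)
$X{\left(B \right)} = -8 + \frac{15 + B + 2 B^{2}}{2 B}$ ($X{\left(B \right)} = -8 + \frac{B + \left(15 + 2 \left(- B\right)^{2}\right)}{B + B} = -8 + \frac{B + \left(15 + 2 B^{2}\right)}{2 B} = -8 + \left(15 + B + 2 B^{2}\right) \frac{1}{2 B} = -8 + \frac{15 + B + 2 B^{2}}{2 B}$)
$- \frac{3471}{X{\left(-138 \right)}} - \frac{3505}{-8851} = - \frac{3471}{- \frac{15}{2} - 138 + \frac{15}{2 \left(-138\right)}} - \frac{3505}{-8851} = - \frac{3471}{- \frac{15}{2} - 138 + \frac{15}{2} \left(- \frac{1}{138}\right)} - - \frac{3505}{8851} = - \frac{3471}{- \frac{15}{2} - 138 - \frac{5}{92}} + \frac{3505}{8851} = - \frac{3471}{- \frac{13391}{92}} + \frac{3505}{8851} = \left(-3471\right) \left(- \frac{92}{13391}\right) + \frac{3505}{8851} = \frac{319332}{13391} + \frac{3505}{8851} = \frac{2873342987}{118523741}$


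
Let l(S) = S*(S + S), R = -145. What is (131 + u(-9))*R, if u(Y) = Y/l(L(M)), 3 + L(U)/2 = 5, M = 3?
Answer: -606535/32 ≈ -18954.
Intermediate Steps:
L(U) = 4 (L(U) = -6 + 2*5 = -6 + 10 = 4)
l(S) = 2*S**2 (l(S) = S*(2*S) = 2*S**2)
u(Y) = Y/32 (u(Y) = Y/((2*4**2)) = Y/((2*16)) = Y/32)
(131 + u(-9))*R = (131 + (1/32)*(-9))*(-145) = (131 - 9/32)*(-145) = (4183/32)*(-145) = -606535/32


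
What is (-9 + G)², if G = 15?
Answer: 36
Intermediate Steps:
(-9 + G)² = (-9 + 15)² = 6² = 36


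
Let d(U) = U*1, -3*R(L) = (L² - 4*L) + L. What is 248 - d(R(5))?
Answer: 754/3 ≈ 251.33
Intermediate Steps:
R(L) = L - L²/3 (R(L) = -((L² - 4*L) + L)/3 = -(L² - 3*L)/3 = L - L²/3)
d(U) = U
248 - d(R(5)) = 248 - 5*(3 - 1*5)/3 = 248 - 5*(3 - 5)/3 = 248 - 5*(-2)/3 = 248 - 1*(-10/3) = 248 + 10/3 = 754/3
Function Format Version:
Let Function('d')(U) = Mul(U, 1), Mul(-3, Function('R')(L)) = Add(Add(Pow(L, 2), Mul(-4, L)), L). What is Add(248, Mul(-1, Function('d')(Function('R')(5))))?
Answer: Rational(754, 3) ≈ 251.33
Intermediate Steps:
Function('R')(L) = Add(L, Mul(Rational(-1, 3), Pow(L, 2))) (Function('R')(L) = Mul(Rational(-1, 3), Add(Add(Pow(L, 2), Mul(-4, L)), L)) = Mul(Rational(-1, 3), Add(Pow(L, 2), Mul(-3, L))) = Add(L, Mul(Rational(-1, 3), Pow(L, 2))))
Function('d')(U) = U
Add(248, Mul(-1, Function('d')(Function('R')(5)))) = Add(248, Mul(-1, Mul(Rational(1, 3), 5, Add(3, Mul(-1, 5))))) = Add(248, Mul(-1, Mul(Rational(1, 3), 5, Add(3, -5)))) = Add(248, Mul(-1, Mul(Rational(1, 3), 5, -2))) = Add(248, Mul(-1, Rational(-10, 3))) = Add(248, Rational(10, 3)) = Rational(754, 3)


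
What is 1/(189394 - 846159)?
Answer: -1/656765 ≈ -1.5226e-6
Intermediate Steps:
1/(189394 - 846159) = 1/(-656765) = -1/656765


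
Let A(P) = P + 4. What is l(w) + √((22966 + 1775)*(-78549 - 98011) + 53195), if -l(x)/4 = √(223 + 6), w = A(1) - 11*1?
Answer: -4*√229 + I*√4368217765 ≈ -60.531 + 66093.0*I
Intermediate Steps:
A(P) = 4 + P
w = -6 (w = (4 + 1) - 11*1 = 5 - 11 = -6)
l(x) = -4*√229 (l(x) = -4*√(223 + 6) = -4*√229)
l(w) + √((22966 + 1775)*(-78549 - 98011) + 53195) = -4*√229 + √((22966 + 1775)*(-78549 - 98011) + 53195) = -4*√229 + √(24741*(-176560) + 53195) = -4*√229 + √(-4368270960 + 53195) = -4*√229 + √(-4368217765) = -4*√229 + I*√4368217765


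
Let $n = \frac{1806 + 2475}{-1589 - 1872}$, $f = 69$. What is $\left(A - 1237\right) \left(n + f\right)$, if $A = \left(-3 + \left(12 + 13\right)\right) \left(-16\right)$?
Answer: $- \frac{372664992}{3461} \approx -1.0768 \cdot 10^{5}$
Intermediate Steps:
$n = - \frac{4281}{3461}$ ($n = \frac{4281}{-3461} = 4281 \left(- \frac{1}{3461}\right) = - \frac{4281}{3461} \approx -1.2369$)
$A = -352$ ($A = \left(-3 + 25\right) \left(-16\right) = 22 \left(-16\right) = -352$)
$\left(A - 1237\right) \left(n + f\right) = \left(-352 - 1237\right) \left(- \frac{4281}{3461} + 69\right) = \left(-1589\right) \frac{234528}{3461} = - \frac{372664992}{3461}$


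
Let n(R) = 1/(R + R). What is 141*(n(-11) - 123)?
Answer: -381687/22 ≈ -17349.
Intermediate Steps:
n(R) = 1/(2*R)
141*(n(-11) - 123) = 141*((½)/(-11) - 123) = 141*((½)*(-1/11) - 123) = 141*(-1/22 - 123) = 141*(-2707/22) = -381687/22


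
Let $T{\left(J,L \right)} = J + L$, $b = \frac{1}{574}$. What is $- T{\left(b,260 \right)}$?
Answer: $- \frac{149241}{574} \approx -260.0$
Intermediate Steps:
$b = \frac{1}{574} \approx 0.0017422$
$- T{\left(b,260 \right)} = - (\frac{1}{574} + 260) = \left(-1\right) \frac{149241}{574} = - \frac{149241}{574}$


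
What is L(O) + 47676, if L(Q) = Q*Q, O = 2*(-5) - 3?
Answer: 47845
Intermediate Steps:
O = -13 (O = -10 - 3 = -13)
L(Q) = Q**2
L(O) + 47676 = (-13)**2 + 47676 = 169 + 47676 = 47845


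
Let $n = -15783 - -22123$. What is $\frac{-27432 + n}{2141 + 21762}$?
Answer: $- \frac{21092}{23903} \approx -0.8824$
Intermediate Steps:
$n = 6340$ ($n = -15783 + 22123 = 6340$)
$\frac{-27432 + n}{2141 + 21762} = \frac{-27432 + 6340}{2141 + 21762} = - \frac{21092}{23903}$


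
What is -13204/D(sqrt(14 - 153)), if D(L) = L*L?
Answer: 13204/139 ≈ 94.993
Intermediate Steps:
D(L) = L**2
-13204/D(sqrt(14 - 153)) = -13204/(14 - 153) = -13204/((sqrt(-139))**2) = -13204/((I*sqrt(139))**2) = -13204/(-139) = -13204*(-1/139) = 13204/139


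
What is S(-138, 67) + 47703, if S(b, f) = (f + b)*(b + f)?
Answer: 52744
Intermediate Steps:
S(b, f) = (b + f)**2 (S(b, f) = (b + f)*(b + f) = (b + f)**2)
S(-138, 67) + 47703 = (-138 + 67)**2 + 47703 = (-71)**2 + 47703 = 5041 + 47703 = 52744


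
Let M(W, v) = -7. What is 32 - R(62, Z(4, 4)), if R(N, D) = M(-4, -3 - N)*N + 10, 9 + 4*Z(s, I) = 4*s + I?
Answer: 456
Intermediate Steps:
Z(s, I) = -9/4 + s + I/4 (Z(s, I) = -9/4 + (4*s + I)/4 = -9/4 + (I + 4*s)/4 = -9/4 + (s + I/4) = -9/4 + s + I/4)
R(N, D) = 10 - 7*N (R(N, D) = -7*N + 10 = 10 - 7*N)
32 - R(62, Z(4, 4)) = 32 - (10 - 7*62) = 32 - (10 - 434) = 32 - 1*(-424) = 32 + 424 = 456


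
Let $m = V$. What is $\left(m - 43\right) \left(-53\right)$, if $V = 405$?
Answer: $-19186$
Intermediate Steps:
$m = 405$
$\left(m - 43\right) \left(-53\right) = \left(405 - 43\right) \left(-53\right) = 362 \left(-53\right) = -19186$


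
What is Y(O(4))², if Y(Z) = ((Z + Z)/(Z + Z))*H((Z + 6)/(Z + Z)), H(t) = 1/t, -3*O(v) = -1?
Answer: 4/361 ≈ 0.011080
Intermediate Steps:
O(v) = ⅓ (O(v) = -⅓*(-1) = ⅓)
Y(Z) = 2*Z/(6 + Z) (Y(Z) = ((Z + Z)/(Z + Z))/(((Z + 6)/(Z + Z))) = ((2*Z)/((2*Z)))/(((6 + Z)/((2*Z)))) = ((2*Z)*(1/(2*Z)))/(((6 + Z)*(1/(2*Z)))) = 1/((6 + Z)/(2*Z)) = 1*(2*Z/(6 + Z)) = 2*Z/(6 + Z))
Y(O(4))² = (2*(⅓)/(6 + ⅓))² = (2*(⅓)/(19/3))² = (2*(⅓)*(3/19))² = (2/19)² = 4/361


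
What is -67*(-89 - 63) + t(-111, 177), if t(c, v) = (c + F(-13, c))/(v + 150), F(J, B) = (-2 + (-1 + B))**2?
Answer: 1114351/109 ≈ 10223.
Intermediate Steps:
F(J, B) = (-3 + B)**2
t(c, v) = (c + (-3 + c)**2)/(150 + v) (t(c, v) = (c + (-3 + c)**2)/(v + 150) = (c + (-3 + c)**2)/(150 + v))
-67*(-89 - 63) + t(-111, 177) = -67*(-89 - 63) + (-111 + (-3 - 111)**2)/(150 + 177) = -67*(-152) + (-111 + (-114)**2)/327 = 10184 + (-111 + 12996)/327 = 10184 + (1/327)*12885 = 10184 + 4295/109 = 1114351/109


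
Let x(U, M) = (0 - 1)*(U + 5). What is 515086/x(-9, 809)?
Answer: 257543/2 ≈ 1.2877e+5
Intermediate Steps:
x(U, M) = -5 - U (x(U, M) = -(5 + U) = -5 - U)
515086/x(-9, 809) = 515086/(-5 - 1*(-9)) = 515086/(-5 + 9) = 515086/4 = 515086*(¼) = 257543/2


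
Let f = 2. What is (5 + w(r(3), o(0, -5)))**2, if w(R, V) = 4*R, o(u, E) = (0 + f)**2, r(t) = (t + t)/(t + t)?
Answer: 81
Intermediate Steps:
r(t) = 1 (r(t) = (2*t)/((2*t)) = (2*t)*(1/(2*t)) = 1)
o(u, E) = 4 (o(u, E) = (0 + 2)**2 = 2**2 = 4)
(5 + w(r(3), o(0, -5)))**2 = (5 + 4*1)**2 = (5 + 4)**2 = 9**2 = 81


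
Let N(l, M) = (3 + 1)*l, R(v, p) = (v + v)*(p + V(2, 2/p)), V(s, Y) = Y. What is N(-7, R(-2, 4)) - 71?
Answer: -99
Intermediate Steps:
R(v, p) = 2*v*(p + 2/p) (R(v, p) = (v + v)*(p + 2/p) = (2*v)*(p + 2/p) = 2*v*(p + 2/p))
N(l, M) = 4*l
N(-7, R(-2, 4)) - 71 = 4*(-7) - 71 = -28 - 71 = -99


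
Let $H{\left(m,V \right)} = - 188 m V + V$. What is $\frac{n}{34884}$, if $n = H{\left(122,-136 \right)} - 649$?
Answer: $\frac{3118511}{34884} \approx 89.397$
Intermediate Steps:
$H{\left(m,V \right)} = V - 188 V m$ ($H{\left(m,V \right)} = - 188 V m + V = V - 188 V m$)
$n = 3118511$ ($n = - 136 \left(1 - 22936\right) - 649 = \left(-136\right) \left(-22935\right) - 649 = 3119160 - 649 = 3118511$)
$\frac{n}{34884} = \frac{3118511}{34884}$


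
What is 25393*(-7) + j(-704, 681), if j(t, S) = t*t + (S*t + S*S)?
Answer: 302202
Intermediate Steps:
j(t, S) = S² + t² + S*t (j(t, S) = t² + (S*t + S²) = t² + (S² + S*t) = S² + t² + S*t)
25393*(-7) + j(-704, 681) = 25393*(-7) + (681² + (-704)² + 681*(-704)) = -177751 + (463761 + 495616 - 479424) = -177751 + 479953 = 302202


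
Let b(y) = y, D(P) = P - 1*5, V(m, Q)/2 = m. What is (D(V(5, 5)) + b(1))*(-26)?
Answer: -156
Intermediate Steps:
V(m, Q) = 2*m
D(P) = -5 + P (D(P) = P - 5 = -5 + P)
(D(V(5, 5)) + b(1))*(-26) = ((-5 + 2*5) + 1)*(-26) = ((-5 + 10) + 1)*(-26) = (5 + 1)*(-26) = 6*(-26) = -156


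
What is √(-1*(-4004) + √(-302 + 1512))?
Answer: √(4004 + 11*√10) ≈ 63.551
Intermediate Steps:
√(-1*(-4004) + √(-302 + 1512)) = √(4004 + √1210) = √(4004 + 11*√10)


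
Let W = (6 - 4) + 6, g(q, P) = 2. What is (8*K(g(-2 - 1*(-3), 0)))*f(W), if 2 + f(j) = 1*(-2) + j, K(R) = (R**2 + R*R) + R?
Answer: 320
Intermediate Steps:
K(R) = R + 2*R**2 (K(R) = (R**2 + R**2) + R = 2*R**2 + R = R + 2*R**2)
W = 8 (W = 2 + 6 = 8)
f(j) = -4 + j (f(j) = -2 + (1*(-2) + j) = -2 + (-2 + j) = -4 + j)
(8*K(g(-2 - 1*(-3), 0)))*f(W) = (8*(2*(1 + 2*2)))*(-4 + 8) = (8*(2*(1 + 4)))*4 = (8*(2*5))*4 = (8*10)*4 = 80*4 = 320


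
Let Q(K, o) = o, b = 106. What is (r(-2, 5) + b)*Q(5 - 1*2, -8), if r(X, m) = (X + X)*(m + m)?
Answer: -528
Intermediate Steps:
r(X, m) = 4*X*m (r(X, m) = (2*X)*(2*m) = 4*X*m)
(r(-2, 5) + b)*Q(5 - 1*2, -8) = (4*(-2)*5 + 106)*(-8) = (-40 + 106)*(-8) = 66*(-8) = -528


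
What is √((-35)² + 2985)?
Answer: √4210 ≈ 64.885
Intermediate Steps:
√((-35)² + 2985) = √(1225 + 2985) = √4210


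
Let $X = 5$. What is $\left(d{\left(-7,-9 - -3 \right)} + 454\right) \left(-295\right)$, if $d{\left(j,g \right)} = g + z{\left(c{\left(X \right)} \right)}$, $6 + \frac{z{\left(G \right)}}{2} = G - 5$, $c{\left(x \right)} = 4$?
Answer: $-128030$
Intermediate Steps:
$z{\left(G \right)} = -22 + 2 G$ ($z{\left(G \right)} = -12 + 2 \left(G - 5\right) = -12 + 2 \left(-5 + G\right) = -12 + \left(-10 + 2 G\right) = -22 + 2 G$)
$d{\left(j,g \right)} = -14 + g$ ($d{\left(j,g \right)} = g + \left(-22 + 2 \cdot 4\right) = g + \left(-22 + 8\right) = g - 14 = -14 + g$)
$\left(d{\left(-7,-9 - -3 \right)} + 454\right) \left(-295\right) = \left(\left(-14 - 6\right) + 454\right) \left(-295\right) = \left(-20 + 454\right) \left(-295\right) = 434 \left(-295\right) = -128030$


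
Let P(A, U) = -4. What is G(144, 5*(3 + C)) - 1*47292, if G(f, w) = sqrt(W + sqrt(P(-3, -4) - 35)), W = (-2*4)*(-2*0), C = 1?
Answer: -47292 + 39**(1/4)*sqrt(I) ≈ -47290.0 + 1.7671*I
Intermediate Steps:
W = 0 (W = -8*0 = 0)
G(f, w) = 39**(1/4)*sqrt(I) (G(f, w) = sqrt(0 + sqrt(-4 - 35)) = sqrt(0 + sqrt(-39)) = sqrt(0 + I*sqrt(39)) = sqrt(I*sqrt(39)) = 39**(1/4)*sqrt(I))
G(144, 5*(3 + C)) - 1*47292 = 39**(1/4)*sqrt(I) - 1*47292 = 39**(1/4)*sqrt(I) - 47292 = -47292 + 39**(1/4)*sqrt(I)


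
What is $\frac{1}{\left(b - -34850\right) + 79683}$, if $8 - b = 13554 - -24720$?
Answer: $\frac{1}{76267} \approx 1.3112 \cdot 10^{-5}$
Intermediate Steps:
$b = -38266$ ($b = 8 - \left(13554 - -24720\right) = 8 - \left(13554 + 24720\right) = 8 - 38274 = -38266$)
$\frac{1}{\left(b - -34850\right) + 79683} = \frac{1}{\left(-38266 - -34850\right) + 79683} = \frac{1}{\left(-38266 + 34850\right) + 79683} = \frac{1}{-3416 + 79683} = \frac{1}{76267}$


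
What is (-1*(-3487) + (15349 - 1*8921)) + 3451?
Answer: 13366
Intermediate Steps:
(-1*(-3487) + (15349 - 1*8921)) + 3451 = (3487 + (15349 - 8921)) + 3451 = (3487 + 6428) + 3451 = 9915 + 3451 = 13366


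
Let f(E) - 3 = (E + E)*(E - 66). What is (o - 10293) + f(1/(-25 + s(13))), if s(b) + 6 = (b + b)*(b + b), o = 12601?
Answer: 961348637/416025 ≈ 2310.8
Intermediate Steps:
s(b) = -6 + 4*b² (s(b) = -6 + (b + b)*(b + b) = -6 + (2*b)*(2*b) = -6 + 4*b²)
f(E) = 3 + 2*E*(-66 + E) (f(E) = 3 + (E + E)*(E - 66) = 3 + (2*E)*(-66 + E) = 3 + 2*E*(-66 + E))
(o - 10293) + f(1/(-25 + s(13))) = (12601 - 10293) + (3 - 132/(-25 + (-6 + 4*13²)) + 2*(1/(-25 + (-6 + 4*13²)))²) = 2308 + (3 - 132/(-25 + (-6 + 4*169)) + 2*(1/(-25 + (-6 + 4*169)))²) = 2308 + (3 - 132/(-25 + (-6 + 676)) + 2*(1/(-25 + (-6 + 676)))²) = 2308 + (3 - 132/(-25 + 670) + 2*(1/(-25 + 670))²) = 2308 + (3 - 132/645 + 2*(1/645)²) = 2308 + (3 - 132*1/645 + 2*(1/645)²) = 2308 + (3 - 44/215 + 2*(1/416025)) = 2308 + (3 - 44/215 + 2/416025) = 2308 + 1162937/416025 = 961348637/416025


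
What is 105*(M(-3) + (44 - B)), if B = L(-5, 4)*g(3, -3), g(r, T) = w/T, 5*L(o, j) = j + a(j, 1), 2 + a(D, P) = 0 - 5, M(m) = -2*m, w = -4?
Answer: 5334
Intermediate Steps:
a(D, P) = -7 (a(D, P) = -2 + (0 - 5) = -2 - 5 = -7)
L(o, j) = -7/5 + j/5 (L(o, j) = (j - 7)/5 = (-7 + j)/5 = -7/5 + j/5)
g(r, T) = -4/T
B = -⅘ (B = (-7/5 + (⅕)*4)*(-4/(-3)) = (-7/5 + ⅘)*(-4*(-⅓)) = -⅗*4/3 = -⅘ ≈ -0.80000)
105*(M(-3) + (44 - B)) = 105*(-2*(-3) + (44 - 1*(-⅘))) = 105*(6 + (44 + ⅘)) = 105*(6 + 224/5) = 105*(254/5) = 5334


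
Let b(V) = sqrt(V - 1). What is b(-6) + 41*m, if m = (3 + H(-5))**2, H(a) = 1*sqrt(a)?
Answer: 164 + I*sqrt(7) + 246*I*sqrt(5) ≈ 164.0 + 552.72*I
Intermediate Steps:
H(a) = sqrt(a)
b(V) = sqrt(-1 + V)
m = (3 + I*sqrt(5))**2 (m = (3 + sqrt(-5))**2 = (3 + I*sqrt(5))**2 ≈ 4.0 + 13.416*I)
b(-6) + 41*m = sqrt(-1 - 6) + 41*(3 + I*sqrt(5))**2 = sqrt(-7) + 41*(3 + I*sqrt(5))**2 = I*sqrt(7) + 41*(3 + I*sqrt(5))**2 = 41*(3 + I*sqrt(5))**2 + I*sqrt(7)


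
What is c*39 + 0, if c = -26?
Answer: -1014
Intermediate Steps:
c*39 + 0 = -26*39 + 0 = -1014 + 0 = -1014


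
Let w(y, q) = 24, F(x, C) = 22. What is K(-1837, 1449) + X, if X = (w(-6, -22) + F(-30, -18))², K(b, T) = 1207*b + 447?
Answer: -2214696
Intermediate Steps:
K(b, T) = 447 + 1207*b
X = 2116 (X = (24 + 22)² = 46² = 2116)
K(-1837, 1449) + X = (447 + 1207*(-1837)) + 2116 = (447 - 2217259) + 2116 = -2216812 + 2116 = -2214696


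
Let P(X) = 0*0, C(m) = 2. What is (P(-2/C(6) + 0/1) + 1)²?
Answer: 1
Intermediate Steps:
P(X) = 0
(P(-2/C(6) + 0/1) + 1)² = (0 + 1)² = 1² = 1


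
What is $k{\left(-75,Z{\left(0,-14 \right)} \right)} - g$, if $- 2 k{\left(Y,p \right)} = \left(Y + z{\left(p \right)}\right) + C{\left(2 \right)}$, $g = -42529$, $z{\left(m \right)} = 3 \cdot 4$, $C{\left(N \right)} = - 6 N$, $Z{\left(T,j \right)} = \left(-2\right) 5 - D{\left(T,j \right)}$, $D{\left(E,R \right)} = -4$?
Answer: $\frac{85133}{2} \approx 42567.0$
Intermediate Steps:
$Z{\left(T,j \right)} = -6$ ($Z{\left(T,j \right)} = \left(-2\right) 5 - -4 = -10 + 4 = -6$)
$z{\left(m \right)} = 12$
$k{\left(Y,p \right)} = - \frac{Y}{2}$ ($k{\left(Y,p \right)} = - \frac{\left(Y + 12\right) - 12}{2} = - \frac{\left(12 + Y\right) - 12}{2} = - \frac{Y}{2}$)
$k{\left(-75,Z{\left(0,-14 \right)} \right)} - g = \left(- \frac{1}{2}\right) \left(-75\right) - -42529 = \frac{75}{2} + 42529 = \frac{85133}{2}$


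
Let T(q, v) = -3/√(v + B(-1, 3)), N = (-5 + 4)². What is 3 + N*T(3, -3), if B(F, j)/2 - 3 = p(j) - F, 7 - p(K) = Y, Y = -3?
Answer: 12/5 ≈ 2.4000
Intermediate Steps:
p(K) = 10 (p(K) = 7 - 1*(-3) = 7 + 3 = 10)
N = 1 (N = (-1)² = 1)
B(F, j) = 26 - 2*F (B(F, j) = 6 + 2*(10 - F) = 6 + (20 - 2*F) = 26 - 2*F)
T(q, v) = -3/√(28 + v) (T(q, v) = -3/√(v + (26 - 2*(-1))) = -3/√(v + (26 + 2)) = -3/√(v + 28) = -3/√(28 + v))
3 + N*T(3, -3) = 3 + 1*(-3/√(28 - 3)) = 3 + 1*(-3/√25) = 3 + 1*(-3*⅕) = 3 + 1*(-⅗) = 3 - ⅗ = 12/5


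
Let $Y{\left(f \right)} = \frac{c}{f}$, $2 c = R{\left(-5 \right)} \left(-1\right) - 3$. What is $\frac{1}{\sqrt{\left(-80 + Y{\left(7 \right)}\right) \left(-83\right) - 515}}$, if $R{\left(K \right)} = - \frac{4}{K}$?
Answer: $\frac{\sqrt{30122890}}{430327} \approx 0.012754$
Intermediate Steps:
$c = - \frac{19}{10}$ ($c = \frac{- \frac{4}{-5} \left(-1\right) - 3}{2} = \frac{\left(-4\right) \left(- \frac{1}{5}\right) \left(-1\right) - 3}{2} = \frac{\frac{4}{5} \left(-1\right) - 3}{2} = \frac{- \frac{4}{5} - 3}{2} = \frac{1}{2} \left(- \frac{19}{5}\right) = - \frac{19}{10} \approx -1.9$)
$Y{\left(f \right)} = - \frac{19}{10 f}$
$\frac{1}{\sqrt{\left(-80 + Y{\left(7 \right)}\right) \left(-83\right) - 515}} = \frac{1}{\sqrt{\left(-80 - \frac{19}{10 \cdot 7}\right) \left(-83\right) - 515}} = \frac{1}{\sqrt{\left(-80 - \frac{19}{70}\right) \left(-83\right) - 515}} = \frac{1}{\sqrt{\left(- \frac{5619}{70}\right) \left(-83\right) - 515}} = \frac{1}{\sqrt{\frac{466377}{70} - 515}} = \frac{1}{\sqrt{\frac{430327}{70}}} = \frac{1}{\frac{1}{70} \sqrt{30122890}} = \frac{\sqrt{30122890}}{430327}$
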